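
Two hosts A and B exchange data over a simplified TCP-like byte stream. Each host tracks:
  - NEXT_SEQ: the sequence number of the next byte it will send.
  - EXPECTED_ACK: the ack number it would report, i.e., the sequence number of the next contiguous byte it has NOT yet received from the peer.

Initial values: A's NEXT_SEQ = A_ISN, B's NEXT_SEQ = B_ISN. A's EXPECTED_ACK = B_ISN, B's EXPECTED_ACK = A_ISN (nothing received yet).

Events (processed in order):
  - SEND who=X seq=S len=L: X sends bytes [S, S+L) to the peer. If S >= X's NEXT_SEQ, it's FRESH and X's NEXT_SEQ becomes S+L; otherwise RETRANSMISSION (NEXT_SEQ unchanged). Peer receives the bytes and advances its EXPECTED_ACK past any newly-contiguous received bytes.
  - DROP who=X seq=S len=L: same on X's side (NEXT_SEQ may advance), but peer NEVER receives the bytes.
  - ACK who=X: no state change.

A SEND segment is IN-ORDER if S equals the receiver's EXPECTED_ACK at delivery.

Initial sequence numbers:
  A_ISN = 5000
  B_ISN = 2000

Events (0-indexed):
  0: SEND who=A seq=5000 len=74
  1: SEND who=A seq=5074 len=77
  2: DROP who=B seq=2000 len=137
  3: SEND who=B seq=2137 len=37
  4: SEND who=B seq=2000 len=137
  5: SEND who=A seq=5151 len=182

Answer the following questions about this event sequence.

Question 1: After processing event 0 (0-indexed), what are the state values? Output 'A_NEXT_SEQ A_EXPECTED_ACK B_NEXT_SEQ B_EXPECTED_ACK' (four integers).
After event 0: A_seq=5074 A_ack=2000 B_seq=2000 B_ack=5074

5074 2000 2000 5074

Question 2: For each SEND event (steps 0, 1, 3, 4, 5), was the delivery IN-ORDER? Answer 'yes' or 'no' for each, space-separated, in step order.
Answer: yes yes no yes yes

Derivation:
Step 0: SEND seq=5000 -> in-order
Step 1: SEND seq=5074 -> in-order
Step 3: SEND seq=2137 -> out-of-order
Step 4: SEND seq=2000 -> in-order
Step 5: SEND seq=5151 -> in-order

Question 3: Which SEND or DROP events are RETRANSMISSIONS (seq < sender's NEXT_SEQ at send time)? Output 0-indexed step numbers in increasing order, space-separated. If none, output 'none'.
Answer: 4

Derivation:
Step 0: SEND seq=5000 -> fresh
Step 1: SEND seq=5074 -> fresh
Step 2: DROP seq=2000 -> fresh
Step 3: SEND seq=2137 -> fresh
Step 4: SEND seq=2000 -> retransmit
Step 5: SEND seq=5151 -> fresh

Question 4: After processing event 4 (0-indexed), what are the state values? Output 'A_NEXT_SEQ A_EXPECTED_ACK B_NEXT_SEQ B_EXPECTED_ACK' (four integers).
After event 0: A_seq=5074 A_ack=2000 B_seq=2000 B_ack=5074
After event 1: A_seq=5151 A_ack=2000 B_seq=2000 B_ack=5151
After event 2: A_seq=5151 A_ack=2000 B_seq=2137 B_ack=5151
After event 3: A_seq=5151 A_ack=2000 B_seq=2174 B_ack=5151
After event 4: A_seq=5151 A_ack=2174 B_seq=2174 B_ack=5151

5151 2174 2174 5151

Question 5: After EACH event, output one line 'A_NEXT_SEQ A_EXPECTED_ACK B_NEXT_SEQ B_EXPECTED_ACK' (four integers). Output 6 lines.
5074 2000 2000 5074
5151 2000 2000 5151
5151 2000 2137 5151
5151 2000 2174 5151
5151 2174 2174 5151
5333 2174 2174 5333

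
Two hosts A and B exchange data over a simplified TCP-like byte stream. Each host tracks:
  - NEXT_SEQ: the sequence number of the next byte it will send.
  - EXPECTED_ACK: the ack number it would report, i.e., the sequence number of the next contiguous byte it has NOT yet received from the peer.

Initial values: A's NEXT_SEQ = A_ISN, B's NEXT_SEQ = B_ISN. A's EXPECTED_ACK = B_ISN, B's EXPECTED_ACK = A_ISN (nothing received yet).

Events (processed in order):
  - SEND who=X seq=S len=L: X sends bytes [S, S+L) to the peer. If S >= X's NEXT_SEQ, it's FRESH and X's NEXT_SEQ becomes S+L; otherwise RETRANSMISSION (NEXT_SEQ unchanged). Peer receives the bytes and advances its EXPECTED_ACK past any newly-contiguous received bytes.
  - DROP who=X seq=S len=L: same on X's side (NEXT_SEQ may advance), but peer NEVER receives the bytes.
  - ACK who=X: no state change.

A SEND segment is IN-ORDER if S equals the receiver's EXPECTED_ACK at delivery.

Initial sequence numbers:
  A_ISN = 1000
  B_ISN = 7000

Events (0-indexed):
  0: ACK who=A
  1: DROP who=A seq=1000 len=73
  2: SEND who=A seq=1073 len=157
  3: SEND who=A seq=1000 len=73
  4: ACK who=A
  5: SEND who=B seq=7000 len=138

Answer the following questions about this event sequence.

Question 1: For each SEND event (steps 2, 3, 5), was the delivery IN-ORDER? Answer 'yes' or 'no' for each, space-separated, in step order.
Step 2: SEND seq=1073 -> out-of-order
Step 3: SEND seq=1000 -> in-order
Step 5: SEND seq=7000 -> in-order

Answer: no yes yes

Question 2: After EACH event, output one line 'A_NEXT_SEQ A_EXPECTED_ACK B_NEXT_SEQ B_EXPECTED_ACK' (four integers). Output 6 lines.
1000 7000 7000 1000
1073 7000 7000 1000
1230 7000 7000 1000
1230 7000 7000 1230
1230 7000 7000 1230
1230 7138 7138 1230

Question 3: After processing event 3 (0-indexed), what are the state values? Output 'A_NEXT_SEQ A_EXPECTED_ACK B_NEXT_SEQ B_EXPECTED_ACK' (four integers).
After event 0: A_seq=1000 A_ack=7000 B_seq=7000 B_ack=1000
After event 1: A_seq=1073 A_ack=7000 B_seq=7000 B_ack=1000
After event 2: A_seq=1230 A_ack=7000 B_seq=7000 B_ack=1000
After event 3: A_seq=1230 A_ack=7000 B_seq=7000 B_ack=1230

1230 7000 7000 1230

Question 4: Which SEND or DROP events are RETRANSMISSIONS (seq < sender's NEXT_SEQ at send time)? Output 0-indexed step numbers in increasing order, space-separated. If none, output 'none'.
Step 1: DROP seq=1000 -> fresh
Step 2: SEND seq=1073 -> fresh
Step 3: SEND seq=1000 -> retransmit
Step 5: SEND seq=7000 -> fresh

Answer: 3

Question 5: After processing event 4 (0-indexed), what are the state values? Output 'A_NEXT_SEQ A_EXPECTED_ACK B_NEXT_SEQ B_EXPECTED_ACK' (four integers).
After event 0: A_seq=1000 A_ack=7000 B_seq=7000 B_ack=1000
After event 1: A_seq=1073 A_ack=7000 B_seq=7000 B_ack=1000
After event 2: A_seq=1230 A_ack=7000 B_seq=7000 B_ack=1000
After event 3: A_seq=1230 A_ack=7000 B_seq=7000 B_ack=1230
After event 4: A_seq=1230 A_ack=7000 B_seq=7000 B_ack=1230

1230 7000 7000 1230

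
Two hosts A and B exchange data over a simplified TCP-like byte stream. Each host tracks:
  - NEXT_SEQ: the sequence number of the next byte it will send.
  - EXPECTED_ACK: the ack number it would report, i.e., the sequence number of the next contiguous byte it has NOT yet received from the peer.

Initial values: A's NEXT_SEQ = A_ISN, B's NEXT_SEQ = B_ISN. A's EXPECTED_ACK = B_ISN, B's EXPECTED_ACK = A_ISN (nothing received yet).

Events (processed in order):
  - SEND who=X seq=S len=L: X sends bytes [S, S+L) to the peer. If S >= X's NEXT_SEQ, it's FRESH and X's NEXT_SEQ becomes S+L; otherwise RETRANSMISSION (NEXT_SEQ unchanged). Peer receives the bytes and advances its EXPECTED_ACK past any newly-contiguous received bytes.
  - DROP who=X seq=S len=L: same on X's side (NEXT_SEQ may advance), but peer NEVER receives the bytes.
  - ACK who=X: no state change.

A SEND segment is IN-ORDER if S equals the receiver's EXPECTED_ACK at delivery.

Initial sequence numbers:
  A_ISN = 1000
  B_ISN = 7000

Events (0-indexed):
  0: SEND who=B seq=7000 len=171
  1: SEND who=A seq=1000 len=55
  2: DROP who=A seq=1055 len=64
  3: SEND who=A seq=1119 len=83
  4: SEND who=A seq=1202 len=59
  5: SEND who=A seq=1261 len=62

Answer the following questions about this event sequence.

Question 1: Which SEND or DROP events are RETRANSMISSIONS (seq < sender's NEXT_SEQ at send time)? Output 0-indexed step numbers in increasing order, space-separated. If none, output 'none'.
Answer: none

Derivation:
Step 0: SEND seq=7000 -> fresh
Step 1: SEND seq=1000 -> fresh
Step 2: DROP seq=1055 -> fresh
Step 3: SEND seq=1119 -> fresh
Step 4: SEND seq=1202 -> fresh
Step 5: SEND seq=1261 -> fresh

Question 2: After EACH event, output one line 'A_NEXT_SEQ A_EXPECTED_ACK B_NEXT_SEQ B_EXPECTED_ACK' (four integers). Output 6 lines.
1000 7171 7171 1000
1055 7171 7171 1055
1119 7171 7171 1055
1202 7171 7171 1055
1261 7171 7171 1055
1323 7171 7171 1055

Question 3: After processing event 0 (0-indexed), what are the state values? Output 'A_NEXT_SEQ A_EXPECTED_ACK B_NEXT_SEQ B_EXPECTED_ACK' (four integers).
After event 0: A_seq=1000 A_ack=7171 B_seq=7171 B_ack=1000

1000 7171 7171 1000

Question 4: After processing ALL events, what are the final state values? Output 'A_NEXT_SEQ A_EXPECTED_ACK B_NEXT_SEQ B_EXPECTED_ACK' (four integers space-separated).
After event 0: A_seq=1000 A_ack=7171 B_seq=7171 B_ack=1000
After event 1: A_seq=1055 A_ack=7171 B_seq=7171 B_ack=1055
After event 2: A_seq=1119 A_ack=7171 B_seq=7171 B_ack=1055
After event 3: A_seq=1202 A_ack=7171 B_seq=7171 B_ack=1055
After event 4: A_seq=1261 A_ack=7171 B_seq=7171 B_ack=1055
After event 5: A_seq=1323 A_ack=7171 B_seq=7171 B_ack=1055

Answer: 1323 7171 7171 1055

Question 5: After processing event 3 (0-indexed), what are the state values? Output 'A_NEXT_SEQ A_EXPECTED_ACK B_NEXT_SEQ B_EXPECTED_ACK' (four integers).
After event 0: A_seq=1000 A_ack=7171 B_seq=7171 B_ack=1000
After event 1: A_seq=1055 A_ack=7171 B_seq=7171 B_ack=1055
After event 2: A_seq=1119 A_ack=7171 B_seq=7171 B_ack=1055
After event 3: A_seq=1202 A_ack=7171 B_seq=7171 B_ack=1055

1202 7171 7171 1055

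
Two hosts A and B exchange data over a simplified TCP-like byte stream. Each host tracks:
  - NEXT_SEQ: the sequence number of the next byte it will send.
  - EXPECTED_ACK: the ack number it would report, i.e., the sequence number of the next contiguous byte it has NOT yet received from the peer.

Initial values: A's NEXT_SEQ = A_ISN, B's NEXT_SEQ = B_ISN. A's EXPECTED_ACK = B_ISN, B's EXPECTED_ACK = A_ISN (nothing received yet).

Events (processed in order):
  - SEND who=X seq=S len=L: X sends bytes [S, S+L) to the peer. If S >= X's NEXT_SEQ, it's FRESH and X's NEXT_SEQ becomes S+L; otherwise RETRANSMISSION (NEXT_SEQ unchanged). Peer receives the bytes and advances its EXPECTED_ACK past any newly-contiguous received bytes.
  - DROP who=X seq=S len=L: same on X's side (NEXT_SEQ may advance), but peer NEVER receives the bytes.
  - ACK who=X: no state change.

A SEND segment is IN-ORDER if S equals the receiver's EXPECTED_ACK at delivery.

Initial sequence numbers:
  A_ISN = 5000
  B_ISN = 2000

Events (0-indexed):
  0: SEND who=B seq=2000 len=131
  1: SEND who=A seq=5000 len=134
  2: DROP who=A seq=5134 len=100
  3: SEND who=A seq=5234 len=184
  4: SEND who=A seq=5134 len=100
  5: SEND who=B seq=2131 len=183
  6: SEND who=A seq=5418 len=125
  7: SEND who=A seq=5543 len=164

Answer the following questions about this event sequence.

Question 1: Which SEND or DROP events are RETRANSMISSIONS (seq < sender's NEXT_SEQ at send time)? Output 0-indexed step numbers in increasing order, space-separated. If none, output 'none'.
Answer: 4

Derivation:
Step 0: SEND seq=2000 -> fresh
Step 1: SEND seq=5000 -> fresh
Step 2: DROP seq=5134 -> fresh
Step 3: SEND seq=5234 -> fresh
Step 4: SEND seq=5134 -> retransmit
Step 5: SEND seq=2131 -> fresh
Step 6: SEND seq=5418 -> fresh
Step 7: SEND seq=5543 -> fresh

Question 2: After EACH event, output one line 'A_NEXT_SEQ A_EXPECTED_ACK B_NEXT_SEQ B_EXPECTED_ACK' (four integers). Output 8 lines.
5000 2131 2131 5000
5134 2131 2131 5134
5234 2131 2131 5134
5418 2131 2131 5134
5418 2131 2131 5418
5418 2314 2314 5418
5543 2314 2314 5543
5707 2314 2314 5707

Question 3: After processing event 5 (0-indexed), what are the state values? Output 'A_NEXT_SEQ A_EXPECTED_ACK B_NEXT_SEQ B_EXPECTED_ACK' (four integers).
After event 0: A_seq=5000 A_ack=2131 B_seq=2131 B_ack=5000
After event 1: A_seq=5134 A_ack=2131 B_seq=2131 B_ack=5134
After event 2: A_seq=5234 A_ack=2131 B_seq=2131 B_ack=5134
After event 3: A_seq=5418 A_ack=2131 B_seq=2131 B_ack=5134
After event 4: A_seq=5418 A_ack=2131 B_seq=2131 B_ack=5418
After event 5: A_seq=5418 A_ack=2314 B_seq=2314 B_ack=5418

5418 2314 2314 5418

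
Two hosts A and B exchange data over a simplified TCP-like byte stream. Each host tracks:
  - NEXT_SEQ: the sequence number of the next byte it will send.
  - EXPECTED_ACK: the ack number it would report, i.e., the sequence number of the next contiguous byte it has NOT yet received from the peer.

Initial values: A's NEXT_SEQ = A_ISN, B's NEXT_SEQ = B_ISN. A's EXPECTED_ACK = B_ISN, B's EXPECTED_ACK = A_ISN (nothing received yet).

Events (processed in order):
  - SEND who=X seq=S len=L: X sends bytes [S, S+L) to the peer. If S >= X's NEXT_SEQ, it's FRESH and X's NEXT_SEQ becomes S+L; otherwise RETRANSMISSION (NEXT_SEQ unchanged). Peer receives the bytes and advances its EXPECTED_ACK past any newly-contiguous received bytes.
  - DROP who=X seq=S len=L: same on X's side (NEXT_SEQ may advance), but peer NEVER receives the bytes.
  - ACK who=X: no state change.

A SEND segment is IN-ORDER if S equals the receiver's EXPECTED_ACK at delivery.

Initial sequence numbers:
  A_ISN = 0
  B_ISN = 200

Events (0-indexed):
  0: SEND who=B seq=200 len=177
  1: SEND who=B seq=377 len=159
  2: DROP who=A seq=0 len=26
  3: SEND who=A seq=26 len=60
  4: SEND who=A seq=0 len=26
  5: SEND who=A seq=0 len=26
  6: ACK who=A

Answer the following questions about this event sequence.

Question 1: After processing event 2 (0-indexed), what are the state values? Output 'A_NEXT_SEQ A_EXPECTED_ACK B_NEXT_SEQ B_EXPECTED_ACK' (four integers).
After event 0: A_seq=0 A_ack=377 B_seq=377 B_ack=0
After event 1: A_seq=0 A_ack=536 B_seq=536 B_ack=0
After event 2: A_seq=26 A_ack=536 B_seq=536 B_ack=0

26 536 536 0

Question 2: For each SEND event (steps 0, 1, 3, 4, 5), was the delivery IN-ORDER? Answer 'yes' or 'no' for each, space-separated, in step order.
Answer: yes yes no yes no

Derivation:
Step 0: SEND seq=200 -> in-order
Step 1: SEND seq=377 -> in-order
Step 3: SEND seq=26 -> out-of-order
Step 4: SEND seq=0 -> in-order
Step 5: SEND seq=0 -> out-of-order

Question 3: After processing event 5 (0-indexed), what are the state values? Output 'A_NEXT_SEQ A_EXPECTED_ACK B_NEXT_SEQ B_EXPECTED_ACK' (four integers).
After event 0: A_seq=0 A_ack=377 B_seq=377 B_ack=0
After event 1: A_seq=0 A_ack=536 B_seq=536 B_ack=0
After event 2: A_seq=26 A_ack=536 B_seq=536 B_ack=0
After event 3: A_seq=86 A_ack=536 B_seq=536 B_ack=0
After event 4: A_seq=86 A_ack=536 B_seq=536 B_ack=86
After event 5: A_seq=86 A_ack=536 B_seq=536 B_ack=86

86 536 536 86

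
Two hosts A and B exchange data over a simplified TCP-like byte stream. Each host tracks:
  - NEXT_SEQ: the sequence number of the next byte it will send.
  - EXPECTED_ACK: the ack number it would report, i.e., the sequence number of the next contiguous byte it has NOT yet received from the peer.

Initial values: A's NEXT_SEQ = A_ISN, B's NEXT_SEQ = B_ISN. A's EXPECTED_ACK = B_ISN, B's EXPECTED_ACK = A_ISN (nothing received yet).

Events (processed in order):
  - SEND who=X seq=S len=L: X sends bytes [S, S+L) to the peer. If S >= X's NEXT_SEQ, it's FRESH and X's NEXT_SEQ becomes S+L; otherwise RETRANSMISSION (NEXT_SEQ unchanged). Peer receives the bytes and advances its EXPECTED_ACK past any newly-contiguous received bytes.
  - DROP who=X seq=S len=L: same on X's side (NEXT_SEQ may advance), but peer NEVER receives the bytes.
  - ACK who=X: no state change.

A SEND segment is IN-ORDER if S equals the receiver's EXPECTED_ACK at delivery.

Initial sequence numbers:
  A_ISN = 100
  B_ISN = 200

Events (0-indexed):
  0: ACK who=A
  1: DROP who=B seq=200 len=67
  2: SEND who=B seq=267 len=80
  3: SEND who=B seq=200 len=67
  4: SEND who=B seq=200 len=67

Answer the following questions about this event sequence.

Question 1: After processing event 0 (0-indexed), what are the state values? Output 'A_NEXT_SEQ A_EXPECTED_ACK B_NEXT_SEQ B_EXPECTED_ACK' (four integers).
After event 0: A_seq=100 A_ack=200 B_seq=200 B_ack=100

100 200 200 100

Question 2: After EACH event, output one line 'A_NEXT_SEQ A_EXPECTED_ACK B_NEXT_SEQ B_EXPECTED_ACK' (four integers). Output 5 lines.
100 200 200 100
100 200 267 100
100 200 347 100
100 347 347 100
100 347 347 100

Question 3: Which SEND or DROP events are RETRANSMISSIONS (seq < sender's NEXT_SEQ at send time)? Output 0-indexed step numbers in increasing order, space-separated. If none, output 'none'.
Step 1: DROP seq=200 -> fresh
Step 2: SEND seq=267 -> fresh
Step 3: SEND seq=200 -> retransmit
Step 4: SEND seq=200 -> retransmit

Answer: 3 4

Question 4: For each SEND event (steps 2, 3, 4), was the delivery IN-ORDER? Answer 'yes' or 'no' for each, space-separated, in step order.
Answer: no yes no

Derivation:
Step 2: SEND seq=267 -> out-of-order
Step 3: SEND seq=200 -> in-order
Step 4: SEND seq=200 -> out-of-order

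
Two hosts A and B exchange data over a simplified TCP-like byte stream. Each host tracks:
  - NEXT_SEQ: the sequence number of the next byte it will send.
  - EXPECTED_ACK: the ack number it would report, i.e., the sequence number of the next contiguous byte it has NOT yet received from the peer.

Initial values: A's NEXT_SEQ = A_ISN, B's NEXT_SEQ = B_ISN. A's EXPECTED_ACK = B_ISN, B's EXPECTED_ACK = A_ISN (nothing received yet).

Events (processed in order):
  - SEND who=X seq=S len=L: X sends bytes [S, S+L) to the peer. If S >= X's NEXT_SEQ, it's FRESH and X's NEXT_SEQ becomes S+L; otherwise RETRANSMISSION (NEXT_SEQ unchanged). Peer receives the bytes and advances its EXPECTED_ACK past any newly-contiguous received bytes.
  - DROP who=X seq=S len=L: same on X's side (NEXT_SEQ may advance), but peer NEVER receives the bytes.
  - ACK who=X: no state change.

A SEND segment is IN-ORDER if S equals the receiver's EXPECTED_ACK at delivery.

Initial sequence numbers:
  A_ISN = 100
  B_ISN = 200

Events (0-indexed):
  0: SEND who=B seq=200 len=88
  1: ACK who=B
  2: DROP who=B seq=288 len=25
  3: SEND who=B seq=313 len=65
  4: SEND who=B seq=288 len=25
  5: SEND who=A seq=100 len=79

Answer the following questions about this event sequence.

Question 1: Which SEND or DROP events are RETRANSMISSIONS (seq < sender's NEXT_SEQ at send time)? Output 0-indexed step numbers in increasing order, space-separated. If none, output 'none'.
Step 0: SEND seq=200 -> fresh
Step 2: DROP seq=288 -> fresh
Step 3: SEND seq=313 -> fresh
Step 4: SEND seq=288 -> retransmit
Step 5: SEND seq=100 -> fresh

Answer: 4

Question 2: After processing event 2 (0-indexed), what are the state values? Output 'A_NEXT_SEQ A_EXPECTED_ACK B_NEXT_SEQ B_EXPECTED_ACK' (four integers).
After event 0: A_seq=100 A_ack=288 B_seq=288 B_ack=100
After event 1: A_seq=100 A_ack=288 B_seq=288 B_ack=100
After event 2: A_seq=100 A_ack=288 B_seq=313 B_ack=100

100 288 313 100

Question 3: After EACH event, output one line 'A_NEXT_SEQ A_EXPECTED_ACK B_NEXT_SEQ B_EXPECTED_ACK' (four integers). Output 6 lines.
100 288 288 100
100 288 288 100
100 288 313 100
100 288 378 100
100 378 378 100
179 378 378 179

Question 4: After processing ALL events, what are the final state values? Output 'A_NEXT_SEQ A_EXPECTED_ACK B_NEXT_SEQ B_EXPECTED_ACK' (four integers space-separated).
Answer: 179 378 378 179

Derivation:
After event 0: A_seq=100 A_ack=288 B_seq=288 B_ack=100
After event 1: A_seq=100 A_ack=288 B_seq=288 B_ack=100
After event 2: A_seq=100 A_ack=288 B_seq=313 B_ack=100
After event 3: A_seq=100 A_ack=288 B_seq=378 B_ack=100
After event 4: A_seq=100 A_ack=378 B_seq=378 B_ack=100
After event 5: A_seq=179 A_ack=378 B_seq=378 B_ack=179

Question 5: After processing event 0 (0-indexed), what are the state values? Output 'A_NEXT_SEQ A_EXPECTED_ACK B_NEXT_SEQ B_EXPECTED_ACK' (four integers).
After event 0: A_seq=100 A_ack=288 B_seq=288 B_ack=100

100 288 288 100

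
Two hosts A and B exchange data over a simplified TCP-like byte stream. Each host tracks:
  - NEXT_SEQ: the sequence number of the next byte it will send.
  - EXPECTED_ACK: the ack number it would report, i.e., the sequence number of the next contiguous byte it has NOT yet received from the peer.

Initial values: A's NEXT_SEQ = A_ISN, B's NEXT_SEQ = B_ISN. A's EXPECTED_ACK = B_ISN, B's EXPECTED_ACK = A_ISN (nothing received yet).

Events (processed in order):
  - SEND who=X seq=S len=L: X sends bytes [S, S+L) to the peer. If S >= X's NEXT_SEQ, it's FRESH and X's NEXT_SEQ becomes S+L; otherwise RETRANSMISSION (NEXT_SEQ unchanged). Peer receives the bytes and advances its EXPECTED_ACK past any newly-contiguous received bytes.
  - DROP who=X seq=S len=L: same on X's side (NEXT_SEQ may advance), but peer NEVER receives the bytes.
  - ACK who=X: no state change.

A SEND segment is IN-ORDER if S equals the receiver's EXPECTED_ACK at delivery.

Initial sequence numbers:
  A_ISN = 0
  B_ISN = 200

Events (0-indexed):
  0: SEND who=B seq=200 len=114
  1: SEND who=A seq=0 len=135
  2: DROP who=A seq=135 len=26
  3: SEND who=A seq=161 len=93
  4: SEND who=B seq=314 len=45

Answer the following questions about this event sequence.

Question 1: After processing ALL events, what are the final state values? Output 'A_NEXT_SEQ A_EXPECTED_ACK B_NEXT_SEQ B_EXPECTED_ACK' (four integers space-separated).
Answer: 254 359 359 135

Derivation:
After event 0: A_seq=0 A_ack=314 B_seq=314 B_ack=0
After event 1: A_seq=135 A_ack=314 B_seq=314 B_ack=135
After event 2: A_seq=161 A_ack=314 B_seq=314 B_ack=135
After event 3: A_seq=254 A_ack=314 B_seq=314 B_ack=135
After event 4: A_seq=254 A_ack=359 B_seq=359 B_ack=135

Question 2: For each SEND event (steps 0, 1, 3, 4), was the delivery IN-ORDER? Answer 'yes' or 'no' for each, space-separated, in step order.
Answer: yes yes no yes

Derivation:
Step 0: SEND seq=200 -> in-order
Step 1: SEND seq=0 -> in-order
Step 3: SEND seq=161 -> out-of-order
Step 4: SEND seq=314 -> in-order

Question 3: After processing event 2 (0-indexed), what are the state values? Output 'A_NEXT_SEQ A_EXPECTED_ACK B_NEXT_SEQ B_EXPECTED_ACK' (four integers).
After event 0: A_seq=0 A_ack=314 B_seq=314 B_ack=0
After event 1: A_seq=135 A_ack=314 B_seq=314 B_ack=135
After event 2: A_seq=161 A_ack=314 B_seq=314 B_ack=135

161 314 314 135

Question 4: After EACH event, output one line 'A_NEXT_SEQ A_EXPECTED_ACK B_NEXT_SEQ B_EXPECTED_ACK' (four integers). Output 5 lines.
0 314 314 0
135 314 314 135
161 314 314 135
254 314 314 135
254 359 359 135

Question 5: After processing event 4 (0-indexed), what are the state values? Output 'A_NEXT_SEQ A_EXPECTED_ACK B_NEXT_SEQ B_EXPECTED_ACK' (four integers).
After event 0: A_seq=0 A_ack=314 B_seq=314 B_ack=0
After event 1: A_seq=135 A_ack=314 B_seq=314 B_ack=135
After event 2: A_seq=161 A_ack=314 B_seq=314 B_ack=135
After event 3: A_seq=254 A_ack=314 B_seq=314 B_ack=135
After event 4: A_seq=254 A_ack=359 B_seq=359 B_ack=135

254 359 359 135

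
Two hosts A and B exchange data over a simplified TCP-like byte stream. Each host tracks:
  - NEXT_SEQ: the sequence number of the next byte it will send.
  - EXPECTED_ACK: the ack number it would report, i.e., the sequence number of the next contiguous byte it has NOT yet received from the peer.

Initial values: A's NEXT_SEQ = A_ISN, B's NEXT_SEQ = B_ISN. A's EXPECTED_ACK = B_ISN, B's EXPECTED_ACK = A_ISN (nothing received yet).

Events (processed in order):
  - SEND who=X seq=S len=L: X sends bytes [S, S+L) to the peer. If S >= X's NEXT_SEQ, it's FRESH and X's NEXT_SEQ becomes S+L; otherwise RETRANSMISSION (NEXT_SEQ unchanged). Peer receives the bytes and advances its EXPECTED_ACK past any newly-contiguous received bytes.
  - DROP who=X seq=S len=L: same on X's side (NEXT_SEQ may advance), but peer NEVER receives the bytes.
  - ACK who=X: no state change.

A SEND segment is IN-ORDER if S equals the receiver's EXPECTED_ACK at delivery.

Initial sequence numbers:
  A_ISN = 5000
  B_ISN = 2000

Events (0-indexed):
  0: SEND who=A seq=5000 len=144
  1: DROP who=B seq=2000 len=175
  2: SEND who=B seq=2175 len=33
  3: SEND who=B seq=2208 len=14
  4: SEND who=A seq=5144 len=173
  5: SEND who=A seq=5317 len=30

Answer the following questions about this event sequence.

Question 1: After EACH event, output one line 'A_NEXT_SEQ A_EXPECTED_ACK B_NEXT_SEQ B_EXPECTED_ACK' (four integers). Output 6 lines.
5144 2000 2000 5144
5144 2000 2175 5144
5144 2000 2208 5144
5144 2000 2222 5144
5317 2000 2222 5317
5347 2000 2222 5347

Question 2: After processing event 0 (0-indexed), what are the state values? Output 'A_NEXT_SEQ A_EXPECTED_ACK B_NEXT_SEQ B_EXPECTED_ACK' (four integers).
After event 0: A_seq=5144 A_ack=2000 B_seq=2000 B_ack=5144

5144 2000 2000 5144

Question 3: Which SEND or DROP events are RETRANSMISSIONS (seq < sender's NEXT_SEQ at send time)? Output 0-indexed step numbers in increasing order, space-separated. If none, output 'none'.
Answer: none

Derivation:
Step 0: SEND seq=5000 -> fresh
Step 1: DROP seq=2000 -> fresh
Step 2: SEND seq=2175 -> fresh
Step 3: SEND seq=2208 -> fresh
Step 4: SEND seq=5144 -> fresh
Step 5: SEND seq=5317 -> fresh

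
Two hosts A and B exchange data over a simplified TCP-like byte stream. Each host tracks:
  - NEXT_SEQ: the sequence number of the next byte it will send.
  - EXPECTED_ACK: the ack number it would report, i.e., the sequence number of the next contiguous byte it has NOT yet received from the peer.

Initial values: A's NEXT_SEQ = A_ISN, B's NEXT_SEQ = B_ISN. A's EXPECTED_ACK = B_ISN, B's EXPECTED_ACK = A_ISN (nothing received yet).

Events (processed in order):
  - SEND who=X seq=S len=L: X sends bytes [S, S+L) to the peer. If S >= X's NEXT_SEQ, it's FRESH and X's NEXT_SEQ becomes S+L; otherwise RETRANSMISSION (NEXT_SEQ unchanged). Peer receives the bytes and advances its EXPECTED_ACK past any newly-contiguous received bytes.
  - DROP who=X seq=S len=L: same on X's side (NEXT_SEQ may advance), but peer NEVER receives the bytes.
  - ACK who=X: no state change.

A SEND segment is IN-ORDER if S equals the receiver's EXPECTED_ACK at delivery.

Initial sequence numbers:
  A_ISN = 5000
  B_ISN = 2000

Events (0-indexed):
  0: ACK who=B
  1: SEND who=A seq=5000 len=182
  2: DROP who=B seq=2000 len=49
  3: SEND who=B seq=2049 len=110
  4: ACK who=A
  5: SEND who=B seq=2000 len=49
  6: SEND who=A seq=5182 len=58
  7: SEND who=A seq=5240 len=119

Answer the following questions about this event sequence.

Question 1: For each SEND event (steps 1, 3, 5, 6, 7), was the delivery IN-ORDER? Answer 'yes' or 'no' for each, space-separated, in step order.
Answer: yes no yes yes yes

Derivation:
Step 1: SEND seq=5000 -> in-order
Step 3: SEND seq=2049 -> out-of-order
Step 5: SEND seq=2000 -> in-order
Step 6: SEND seq=5182 -> in-order
Step 7: SEND seq=5240 -> in-order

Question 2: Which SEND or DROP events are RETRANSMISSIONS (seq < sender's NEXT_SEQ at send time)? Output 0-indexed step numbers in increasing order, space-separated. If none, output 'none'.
Step 1: SEND seq=5000 -> fresh
Step 2: DROP seq=2000 -> fresh
Step 3: SEND seq=2049 -> fresh
Step 5: SEND seq=2000 -> retransmit
Step 6: SEND seq=5182 -> fresh
Step 7: SEND seq=5240 -> fresh

Answer: 5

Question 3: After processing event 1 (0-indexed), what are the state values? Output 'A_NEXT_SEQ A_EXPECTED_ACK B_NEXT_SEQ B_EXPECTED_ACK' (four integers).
After event 0: A_seq=5000 A_ack=2000 B_seq=2000 B_ack=5000
After event 1: A_seq=5182 A_ack=2000 B_seq=2000 B_ack=5182

5182 2000 2000 5182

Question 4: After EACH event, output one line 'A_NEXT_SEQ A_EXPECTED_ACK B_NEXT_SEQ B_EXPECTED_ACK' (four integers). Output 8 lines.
5000 2000 2000 5000
5182 2000 2000 5182
5182 2000 2049 5182
5182 2000 2159 5182
5182 2000 2159 5182
5182 2159 2159 5182
5240 2159 2159 5240
5359 2159 2159 5359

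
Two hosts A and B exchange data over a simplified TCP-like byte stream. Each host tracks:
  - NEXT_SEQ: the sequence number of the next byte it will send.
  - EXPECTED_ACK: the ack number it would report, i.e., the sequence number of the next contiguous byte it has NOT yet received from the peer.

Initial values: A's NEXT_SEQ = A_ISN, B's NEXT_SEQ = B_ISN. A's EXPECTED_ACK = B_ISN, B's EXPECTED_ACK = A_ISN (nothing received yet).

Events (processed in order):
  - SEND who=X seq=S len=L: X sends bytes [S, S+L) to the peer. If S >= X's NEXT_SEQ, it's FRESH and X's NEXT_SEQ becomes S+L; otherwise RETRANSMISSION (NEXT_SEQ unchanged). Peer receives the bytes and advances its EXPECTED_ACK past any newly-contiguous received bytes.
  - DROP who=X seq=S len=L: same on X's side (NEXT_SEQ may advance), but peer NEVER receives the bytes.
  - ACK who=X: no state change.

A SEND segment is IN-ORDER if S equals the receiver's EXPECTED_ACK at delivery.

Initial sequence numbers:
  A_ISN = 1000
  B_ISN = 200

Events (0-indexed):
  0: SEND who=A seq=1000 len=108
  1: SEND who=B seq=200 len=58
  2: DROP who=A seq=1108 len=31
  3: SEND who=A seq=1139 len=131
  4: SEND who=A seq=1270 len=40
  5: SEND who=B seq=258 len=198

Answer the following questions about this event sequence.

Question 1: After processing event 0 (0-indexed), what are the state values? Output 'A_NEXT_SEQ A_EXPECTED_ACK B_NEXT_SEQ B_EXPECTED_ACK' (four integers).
After event 0: A_seq=1108 A_ack=200 B_seq=200 B_ack=1108

1108 200 200 1108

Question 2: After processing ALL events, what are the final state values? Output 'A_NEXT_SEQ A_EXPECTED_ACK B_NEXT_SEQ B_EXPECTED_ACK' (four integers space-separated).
After event 0: A_seq=1108 A_ack=200 B_seq=200 B_ack=1108
After event 1: A_seq=1108 A_ack=258 B_seq=258 B_ack=1108
After event 2: A_seq=1139 A_ack=258 B_seq=258 B_ack=1108
After event 3: A_seq=1270 A_ack=258 B_seq=258 B_ack=1108
After event 4: A_seq=1310 A_ack=258 B_seq=258 B_ack=1108
After event 5: A_seq=1310 A_ack=456 B_seq=456 B_ack=1108

Answer: 1310 456 456 1108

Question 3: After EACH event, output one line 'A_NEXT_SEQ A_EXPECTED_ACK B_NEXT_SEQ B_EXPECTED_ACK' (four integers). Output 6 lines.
1108 200 200 1108
1108 258 258 1108
1139 258 258 1108
1270 258 258 1108
1310 258 258 1108
1310 456 456 1108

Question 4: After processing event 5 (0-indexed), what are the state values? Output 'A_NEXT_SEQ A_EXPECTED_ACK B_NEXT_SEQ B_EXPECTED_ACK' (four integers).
After event 0: A_seq=1108 A_ack=200 B_seq=200 B_ack=1108
After event 1: A_seq=1108 A_ack=258 B_seq=258 B_ack=1108
After event 2: A_seq=1139 A_ack=258 B_seq=258 B_ack=1108
After event 3: A_seq=1270 A_ack=258 B_seq=258 B_ack=1108
After event 4: A_seq=1310 A_ack=258 B_seq=258 B_ack=1108
After event 5: A_seq=1310 A_ack=456 B_seq=456 B_ack=1108

1310 456 456 1108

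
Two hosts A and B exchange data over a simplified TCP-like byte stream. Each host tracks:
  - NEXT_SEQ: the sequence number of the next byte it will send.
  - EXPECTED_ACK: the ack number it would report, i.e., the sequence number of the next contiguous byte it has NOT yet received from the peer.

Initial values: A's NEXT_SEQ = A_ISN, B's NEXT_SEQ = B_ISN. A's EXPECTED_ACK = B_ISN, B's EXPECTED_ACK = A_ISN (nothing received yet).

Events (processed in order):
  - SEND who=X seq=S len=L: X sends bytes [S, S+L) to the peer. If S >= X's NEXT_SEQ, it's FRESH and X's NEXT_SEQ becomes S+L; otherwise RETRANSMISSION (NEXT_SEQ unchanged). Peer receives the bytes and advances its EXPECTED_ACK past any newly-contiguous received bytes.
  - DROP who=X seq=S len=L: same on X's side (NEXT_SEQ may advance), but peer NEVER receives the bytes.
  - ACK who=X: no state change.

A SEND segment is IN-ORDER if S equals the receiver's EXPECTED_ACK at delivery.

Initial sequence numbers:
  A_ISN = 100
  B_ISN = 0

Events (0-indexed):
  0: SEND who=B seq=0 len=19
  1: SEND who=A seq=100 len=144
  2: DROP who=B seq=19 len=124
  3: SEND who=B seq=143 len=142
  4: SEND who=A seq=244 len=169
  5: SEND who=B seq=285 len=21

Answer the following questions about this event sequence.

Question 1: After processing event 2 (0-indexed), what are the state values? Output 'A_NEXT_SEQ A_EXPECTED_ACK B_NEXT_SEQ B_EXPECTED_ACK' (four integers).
After event 0: A_seq=100 A_ack=19 B_seq=19 B_ack=100
After event 1: A_seq=244 A_ack=19 B_seq=19 B_ack=244
After event 2: A_seq=244 A_ack=19 B_seq=143 B_ack=244

244 19 143 244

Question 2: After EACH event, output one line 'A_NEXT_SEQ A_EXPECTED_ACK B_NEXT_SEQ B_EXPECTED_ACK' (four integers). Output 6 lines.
100 19 19 100
244 19 19 244
244 19 143 244
244 19 285 244
413 19 285 413
413 19 306 413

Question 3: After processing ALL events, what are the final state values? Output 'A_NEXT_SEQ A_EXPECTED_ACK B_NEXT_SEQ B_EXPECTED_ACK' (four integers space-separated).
Answer: 413 19 306 413

Derivation:
After event 0: A_seq=100 A_ack=19 B_seq=19 B_ack=100
After event 1: A_seq=244 A_ack=19 B_seq=19 B_ack=244
After event 2: A_seq=244 A_ack=19 B_seq=143 B_ack=244
After event 3: A_seq=244 A_ack=19 B_seq=285 B_ack=244
After event 4: A_seq=413 A_ack=19 B_seq=285 B_ack=413
After event 5: A_seq=413 A_ack=19 B_seq=306 B_ack=413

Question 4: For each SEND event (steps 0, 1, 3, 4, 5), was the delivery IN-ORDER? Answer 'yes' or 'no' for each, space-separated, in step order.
Step 0: SEND seq=0 -> in-order
Step 1: SEND seq=100 -> in-order
Step 3: SEND seq=143 -> out-of-order
Step 4: SEND seq=244 -> in-order
Step 5: SEND seq=285 -> out-of-order

Answer: yes yes no yes no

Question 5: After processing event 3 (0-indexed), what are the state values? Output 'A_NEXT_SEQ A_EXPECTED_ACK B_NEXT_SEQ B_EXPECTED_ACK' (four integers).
After event 0: A_seq=100 A_ack=19 B_seq=19 B_ack=100
After event 1: A_seq=244 A_ack=19 B_seq=19 B_ack=244
After event 2: A_seq=244 A_ack=19 B_seq=143 B_ack=244
After event 3: A_seq=244 A_ack=19 B_seq=285 B_ack=244

244 19 285 244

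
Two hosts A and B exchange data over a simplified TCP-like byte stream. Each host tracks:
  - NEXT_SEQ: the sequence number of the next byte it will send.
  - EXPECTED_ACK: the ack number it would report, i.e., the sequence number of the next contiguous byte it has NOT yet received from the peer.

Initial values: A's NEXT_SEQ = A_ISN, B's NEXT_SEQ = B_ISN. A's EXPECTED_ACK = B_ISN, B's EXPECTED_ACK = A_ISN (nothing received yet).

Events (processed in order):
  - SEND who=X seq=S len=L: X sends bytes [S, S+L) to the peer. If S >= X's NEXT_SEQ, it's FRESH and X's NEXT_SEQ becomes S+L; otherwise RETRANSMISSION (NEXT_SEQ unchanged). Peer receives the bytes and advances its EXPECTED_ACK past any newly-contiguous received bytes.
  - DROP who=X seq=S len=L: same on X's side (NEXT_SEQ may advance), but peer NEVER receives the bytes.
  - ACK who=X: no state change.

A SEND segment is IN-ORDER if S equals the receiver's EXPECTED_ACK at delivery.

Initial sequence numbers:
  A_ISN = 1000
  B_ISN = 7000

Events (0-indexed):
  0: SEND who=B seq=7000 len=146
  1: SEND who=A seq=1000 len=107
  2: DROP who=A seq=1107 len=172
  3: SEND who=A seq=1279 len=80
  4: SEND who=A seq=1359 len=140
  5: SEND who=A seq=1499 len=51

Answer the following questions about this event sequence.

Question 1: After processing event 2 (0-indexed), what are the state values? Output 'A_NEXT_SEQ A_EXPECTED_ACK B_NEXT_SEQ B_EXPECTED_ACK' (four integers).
After event 0: A_seq=1000 A_ack=7146 B_seq=7146 B_ack=1000
After event 1: A_seq=1107 A_ack=7146 B_seq=7146 B_ack=1107
After event 2: A_seq=1279 A_ack=7146 B_seq=7146 B_ack=1107

1279 7146 7146 1107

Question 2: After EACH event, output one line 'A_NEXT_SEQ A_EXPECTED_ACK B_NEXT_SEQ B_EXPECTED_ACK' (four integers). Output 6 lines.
1000 7146 7146 1000
1107 7146 7146 1107
1279 7146 7146 1107
1359 7146 7146 1107
1499 7146 7146 1107
1550 7146 7146 1107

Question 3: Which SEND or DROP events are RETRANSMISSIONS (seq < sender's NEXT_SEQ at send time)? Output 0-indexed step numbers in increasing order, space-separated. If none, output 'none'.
Step 0: SEND seq=7000 -> fresh
Step 1: SEND seq=1000 -> fresh
Step 2: DROP seq=1107 -> fresh
Step 3: SEND seq=1279 -> fresh
Step 4: SEND seq=1359 -> fresh
Step 5: SEND seq=1499 -> fresh

Answer: none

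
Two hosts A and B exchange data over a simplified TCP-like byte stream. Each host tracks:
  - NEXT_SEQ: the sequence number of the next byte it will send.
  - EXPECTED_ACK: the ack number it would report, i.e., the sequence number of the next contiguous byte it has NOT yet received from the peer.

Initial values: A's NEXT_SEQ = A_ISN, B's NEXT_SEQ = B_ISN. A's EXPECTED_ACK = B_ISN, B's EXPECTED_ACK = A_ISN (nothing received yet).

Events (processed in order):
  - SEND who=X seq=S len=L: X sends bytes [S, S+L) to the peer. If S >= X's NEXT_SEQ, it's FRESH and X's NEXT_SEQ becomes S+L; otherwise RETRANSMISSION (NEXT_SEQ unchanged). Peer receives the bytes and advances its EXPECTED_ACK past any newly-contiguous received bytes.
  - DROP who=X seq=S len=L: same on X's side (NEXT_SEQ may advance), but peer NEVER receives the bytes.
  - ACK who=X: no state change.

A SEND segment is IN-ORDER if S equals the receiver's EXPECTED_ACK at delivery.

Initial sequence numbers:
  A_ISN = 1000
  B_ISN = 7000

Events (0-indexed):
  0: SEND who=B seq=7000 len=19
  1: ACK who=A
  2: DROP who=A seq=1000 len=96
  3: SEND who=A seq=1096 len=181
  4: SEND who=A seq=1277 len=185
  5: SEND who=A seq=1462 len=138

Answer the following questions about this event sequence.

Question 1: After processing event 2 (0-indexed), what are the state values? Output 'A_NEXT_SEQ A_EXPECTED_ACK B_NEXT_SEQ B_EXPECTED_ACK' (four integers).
After event 0: A_seq=1000 A_ack=7019 B_seq=7019 B_ack=1000
After event 1: A_seq=1000 A_ack=7019 B_seq=7019 B_ack=1000
After event 2: A_seq=1096 A_ack=7019 B_seq=7019 B_ack=1000

1096 7019 7019 1000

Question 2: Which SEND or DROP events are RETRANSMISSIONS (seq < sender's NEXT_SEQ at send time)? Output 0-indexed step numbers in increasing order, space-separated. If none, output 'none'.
Step 0: SEND seq=7000 -> fresh
Step 2: DROP seq=1000 -> fresh
Step 3: SEND seq=1096 -> fresh
Step 4: SEND seq=1277 -> fresh
Step 5: SEND seq=1462 -> fresh

Answer: none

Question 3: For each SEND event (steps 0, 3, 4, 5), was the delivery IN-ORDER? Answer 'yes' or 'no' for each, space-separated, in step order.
Step 0: SEND seq=7000 -> in-order
Step 3: SEND seq=1096 -> out-of-order
Step 4: SEND seq=1277 -> out-of-order
Step 5: SEND seq=1462 -> out-of-order

Answer: yes no no no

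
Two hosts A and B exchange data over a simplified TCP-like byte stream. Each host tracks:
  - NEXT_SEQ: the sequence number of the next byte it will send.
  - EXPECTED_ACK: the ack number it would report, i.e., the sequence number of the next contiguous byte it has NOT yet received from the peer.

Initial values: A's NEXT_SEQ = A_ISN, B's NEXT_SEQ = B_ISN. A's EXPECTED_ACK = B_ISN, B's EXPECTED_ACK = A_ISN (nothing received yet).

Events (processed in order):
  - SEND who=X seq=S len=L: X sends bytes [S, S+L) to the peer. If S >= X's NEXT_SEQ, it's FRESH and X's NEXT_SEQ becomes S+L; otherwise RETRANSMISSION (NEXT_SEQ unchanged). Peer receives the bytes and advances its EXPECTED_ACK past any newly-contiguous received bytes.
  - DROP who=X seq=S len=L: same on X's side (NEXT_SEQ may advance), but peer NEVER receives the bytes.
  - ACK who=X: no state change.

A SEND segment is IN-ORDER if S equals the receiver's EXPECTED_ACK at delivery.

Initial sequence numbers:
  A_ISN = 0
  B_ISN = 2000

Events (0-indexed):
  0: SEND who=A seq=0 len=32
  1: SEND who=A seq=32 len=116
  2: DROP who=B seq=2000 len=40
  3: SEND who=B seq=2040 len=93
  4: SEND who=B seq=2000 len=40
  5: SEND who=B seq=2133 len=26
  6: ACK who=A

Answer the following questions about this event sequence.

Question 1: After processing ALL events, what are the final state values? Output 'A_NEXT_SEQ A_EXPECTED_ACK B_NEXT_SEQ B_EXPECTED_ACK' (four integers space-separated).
Answer: 148 2159 2159 148

Derivation:
After event 0: A_seq=32 A_ack=2000 B_seq=2000 B_ack=32
After event 1: A_seq=148 A_ack=2000 B_seq=2000 B_ack=148
After event 2: A_seq=148 A_ack=2000 B_seq=2040 B_ack=148
After event 3: A_seq=148 A_ack=2000 B_seq=2133 B_ack=148
After event 4: A_seq=148 A_ack=2133 B_seq=2133 B_ack=148
After event 5: A_seq=148 A_ack=2159 B_seq=2159 B_ack=148
After event 6: A_seq=148 A_ack=2159 B_seq=2159 B_ack=148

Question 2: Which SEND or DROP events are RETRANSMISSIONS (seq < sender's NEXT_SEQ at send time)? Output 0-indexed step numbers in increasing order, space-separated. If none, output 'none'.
Answer: 4

Derivation:
Step 0: SEND seq=0 -> fresh
Step 1: SEND seq=32 -> fresh
Step 2: DROP seq=2000 -> fresh
Step 3: SEND seq=2040 -> fresh
Step 4: SEND seq=2000 -> retransmit
Step 5: SEND seq=2133 -> fresh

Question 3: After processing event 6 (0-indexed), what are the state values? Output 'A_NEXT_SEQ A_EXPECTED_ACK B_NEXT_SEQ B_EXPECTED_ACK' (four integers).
After event 0: A_seq=32 A_ack=2000 B_seq=2000 B_ack=32
After event 1: A_seq=148 A_ack=2000 B_seq=2000 B_ack=148
After event 2: A_seq=148 A_ack=2000 B_seq=2040 B_ack=148
After event 3: A_seq=148 A_ack=2000 B_seq=2133 B_ack=148
After event 4: A_seq=148 A_ack=2133 B_seq=2133 B_ack=148
After event 5: A_seq=148 A_ack=2159 B_seq=2159 B_ack=148
After event 6: A_seq=148 A_ack=2159 B_seq=2159 B_ack=148

148 2159 2159 148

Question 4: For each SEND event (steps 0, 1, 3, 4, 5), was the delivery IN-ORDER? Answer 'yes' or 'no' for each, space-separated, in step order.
Answer: yes yes no yes yes

Derivation:
Step 0: SEND seq=0 -> in-order
Step 1: SEND seq=32 -> in-order
Step 3: SEND seq=2040 -> out-of-order
Step 4: SEND seq=2000 -> in-order
Step 5: SEND seq=2133 -> in-order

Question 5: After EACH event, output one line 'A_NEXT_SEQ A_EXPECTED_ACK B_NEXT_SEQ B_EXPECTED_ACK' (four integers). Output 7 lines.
32 2000 2000 32
148 2000 2000 148
148 2000 2040 148
148 2000 2133 148
148 2133 2133 148
148 2159 2159 148
148 2159 2159 148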